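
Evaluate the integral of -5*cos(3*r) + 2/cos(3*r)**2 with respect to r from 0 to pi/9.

An antiderivative is F(r) = -5*sin(3*r)/3 + 2*tan(3*r)/3.
Then F(pi/9) - F(0) = (-sqrt(3)/6) - (0) = -sqrt(3)/6.

-sqrt(3)/6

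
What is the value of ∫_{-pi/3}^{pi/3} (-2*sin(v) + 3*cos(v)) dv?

An antiderivative is F(v) = 3*sin(v) + 2*cos(v).
Then F(pi/3) - F(-pi/3) = (1 + 3*sqrt(3)/2) - (1 - 3*sqrt(3)/2) = 3*sqrt(3).

3*sqrt(3)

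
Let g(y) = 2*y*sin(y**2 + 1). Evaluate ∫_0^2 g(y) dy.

-cos(5) + cos(1)

Let u = y**2 + 1, so du = 2*y dy. When y = 0, u = 1; when y = 2, u = 5.
The integral becomes ∫ sin(u) du from 1 to 5, with antiderivative -cos(u).
Back in y: F(y) = -cos(y**2 + 1).
Then F(2) - F(0) = (-cos(5)) - (-cos(1)) = -cos(5) + cos(1).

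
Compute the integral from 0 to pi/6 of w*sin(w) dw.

-sqrt(3)*pi/12 + 1/2

Integrate by parts once (u = w, dv = sin(w) dw).
An antiderivative is F(w) = -w*cos(w) + sin(w).
Then F(pi/6) - F(0) = (-sqrt(3)*pi/12 + 1/2) - (0) = -sqrt(3)*pi/12 + 1/2.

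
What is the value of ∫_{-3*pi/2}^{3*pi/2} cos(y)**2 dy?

3*pi/2

Use the identity cos^2(y) = (1 + cos(2*y))/2.
An antiderivative is F(y) = y/2 + sin(2*y)/4.
Then F(3*pi/2) - F(-3*pi/2) = (3*pi/4) - (-3*pi/4) = 3*pi/2.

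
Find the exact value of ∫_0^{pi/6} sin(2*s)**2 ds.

-sqrt(3)/16 + pi/12

Use the identity sin^2(2*s) = (1 - cos(4*s))/2.
An antiderivative is F(s) = s/2 - sin(4*s)/8.
Then F(pi/6) - F(0) = (-sqrt(3)/16 + pi/12) - (0) = -sqrt(3)/16 + pi/12.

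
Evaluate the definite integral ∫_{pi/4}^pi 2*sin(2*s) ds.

An antiderivative is F(s) = -cos(2*s).
Then F(pi) - F(pi/4) = (-1) - (0) = -1.

-1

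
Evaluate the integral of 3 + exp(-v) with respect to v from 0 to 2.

An antiderivative is F(v) = 3*v - exp(-v).
Then F(2) - F(0) = (6 - exp(-2)) - (-1) = 7 - exp(-2).

7 - exp(-2)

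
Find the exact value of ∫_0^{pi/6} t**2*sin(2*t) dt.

Integrate by parts twice (u = t^2, dv = sin(2*t) dt).
An antiderivative is F(t) = -t**2*cos(2*t)/2 + t*sin(2*t)/2 + cos(2*t)/4.
Then F(pi/6) - F(0) = (-pi**2/144 + 1/8 + sqrt(3)*pi/24) - (1/4) = -1/8 - pi**2/144 + sqrt(3)*pi/24.

-1/8 - pi**2/144 + sqrt(3)*pi/24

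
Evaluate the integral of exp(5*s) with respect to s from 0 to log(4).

Let u = exp(s), so du = exp(s) ds. When s = 0, u = 1; when s = log(4), u = 4.
The integral becomes ∫ u**4 du from 1 to 4, with antiderivative u**5/5.
Back in s: F(s) = exp(5*s)/5.
Then F(log(4)) - F(0) = (1024/5) - (1/5) = 1023/5.

1023/5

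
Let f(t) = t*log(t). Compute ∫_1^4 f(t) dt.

-15/4 + 16*log(2)

Integrate by parts once (u = ln t, dv = t dt).
An antiderivative is F(t) = t**2*(2*log(t) - 1)/4.
Then F(4) - F(1) = (-4 + 16*log(2)) - (-1/4) = -15/4 + 16*log(2).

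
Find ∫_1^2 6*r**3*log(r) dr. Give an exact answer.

Integrate by parts once (u = ln r, dv = 6*r**3 dr).
An antiderivative is F(r) = 3*r**4*(4*log(r) - 1)/8.
Then F(2) - F(1) = (-6 + 24*log(2)) - (-3/8) = -45/8 + 24*log(2).

-45/8 + 24*log(2)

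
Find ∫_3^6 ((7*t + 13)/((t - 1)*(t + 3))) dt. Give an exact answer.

Factor the denominator: t**2 + 2*t - 3 = (t + 3)(t - 1).
Partial fractions: (7*t + 13)/((t - 1)*(t + 3)) = 2/(t + 3) + 5/(t - 1).
An antiderivative is F(t) = 5*log(t - 1) + 2*log(t + 3).
Then F(6) - F(3) = (4*log(3) + 5*log(5)) - (2*log(3) + 7*log(2)) = -7*log(2) + 2*log(3) + 5*log(5).

-7*log(2) + 2*log(3) + 5*log(5)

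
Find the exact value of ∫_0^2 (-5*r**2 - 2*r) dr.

-52/3

By the power rule, an antiderivative is F(r) = -5*r**3/3 - r**2.
Then F(2) - F(0) = (-52/3) - (0) = -52/3.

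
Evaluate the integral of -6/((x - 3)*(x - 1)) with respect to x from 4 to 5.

Factor the denominator: x**2 - 4*x + 3 = (x - 1)(x - 3).
Partial fractions: -6/((x - 3)*(x - 1)) = 3/(x - 1) - 3/(x - 3).
An antiderivative is F(x) = -3*log(x - 3) + 3*log(x - 1).
Then F(5) - F(4) = (log(8)) - (log(27)) = log(8/27).

log(8/27)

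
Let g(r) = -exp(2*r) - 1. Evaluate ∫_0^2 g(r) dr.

An antiderivative is F(r) = -exp(2*r)/2 - r.
Then F(2) - F(0) = (-exp(4)/2 - 2) - (-1/2) = -exp(4)/2 - 3/2.

-exp(4)/2 - 3/2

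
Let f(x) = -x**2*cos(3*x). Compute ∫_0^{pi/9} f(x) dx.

-pi/81 - sqrt(3)*pi**2/486 + sqrt(3)/27

Integrate by parts twice (u = x^2, dv = -cos(3*x) dx).
An antiderivative is F(x) = -x**2*sin(3*x)/3 - 2*x*cos(3*x)/9 + 2*sin(3*x)/27.
Then F(pi/9) - F(0) = (-pi/81 - sqrt(3)*pi**2/486 + sqrt(3)/27) - (0) = -pi/81 - sqrt(3)*pi**2/486 + sqrt(3)/27.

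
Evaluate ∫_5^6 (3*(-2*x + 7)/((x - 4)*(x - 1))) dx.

Factor the denominator: x**2 - 5*x + 4 = (x - 1)(x - 4).
Partial fractions: 3*(-2*x + 7)/((x - 4)*(x - 1)) = -5/(x - 1) - 1/(x - 4).
An antiderivative is F(x) = -log(x - 4) - 5*log(x - 1).
Then F(6) - F(5) = (-5*log(5) - log(2)) - (-10*log(2)) = -5*log(5) + 9*log(2).

-5*log(5) + 9*log(2)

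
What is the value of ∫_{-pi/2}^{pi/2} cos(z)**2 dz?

pi/2

Use the identity cos^2(z) = (1 + cos(2*z))/2.
An antiderivative is F(z) = z/2 + sin(2*z)/4.
Then F(pi/2) - F(-pi/2) = (pi/4) - (-pi/4) = pi/2.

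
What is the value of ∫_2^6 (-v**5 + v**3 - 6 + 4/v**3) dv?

-67220/9

By the power rule, an antiderivative is F(v) = -v**6/6 + v**4/4 - 6*v - 2/v**2.
Then F(6) - F(2) = (-134785/18) - (-115/6) = -67220/9.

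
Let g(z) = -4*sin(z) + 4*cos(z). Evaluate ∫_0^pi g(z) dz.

-8

An antiderivative is F(z) = 4*sin(z) + 4*cos(z).
Then F(pi) - F(0) = (-4) - (4) = -8.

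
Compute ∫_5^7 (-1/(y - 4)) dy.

-log(3)

An antiderivative is F(y) = -log(y - 4).
Then F(7) - F(5) = (-log(3)) - (0) = -log(3).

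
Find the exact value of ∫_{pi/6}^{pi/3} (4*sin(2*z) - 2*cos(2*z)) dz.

An antiderivative is F(z) = -sin(2*z) - 2*cos(2*z).
Then F(pi/3) - F(pi/6) = (1 - sqrt(3)/2) - (-1 - sqrt(3)/2) = 2.

2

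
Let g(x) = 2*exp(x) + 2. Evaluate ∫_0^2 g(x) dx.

2 + 2*exp(2)

An antiderivative is F(x) = 2*x + 2*exp(x).
Then F(2) - F(0) = (4 + 2*exp(2)) - (2) = 2 + 2*exp(2).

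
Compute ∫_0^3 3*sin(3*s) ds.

1 - cos(9)

Let u = 3*s, so du = 3 ds. When s = 0, u = 0; when s = 3, u = 9.
The integral becomes ∫ sin(u) du from 0 to 9, with antiderivative -cos(u).
Back in s: F(s) = -cos(3*s).
Then F(3) - F(0) = (-cos(9)) - (-1) = 1 - cos(9).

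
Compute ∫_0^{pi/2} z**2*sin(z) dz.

-2 + pi

Integrate by parts twice (u = z^2, dv = sin(z) dz).
An antiderivative is F(z) = -z**2*cos(z) + 2*z*sin(z) + 2*cos(z).
Then F(pi/2) - F(0) = (pi) - (2) = -2 + pi.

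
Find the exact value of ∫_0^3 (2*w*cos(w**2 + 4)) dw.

sin(13) - sin(4)

Let u = w**2 + 4, so du = 2*w dw. When w = 0, u = 4; when w = 3, u = 13.
The integral becomes ∫ cos(u) du from 4 to 13, with antiderivative sin(u).
Back in w: F(w) = sin(w**2 + 4).
Then F(3) - F(0) = (sin(13)) - (sin(4)) = sin(13) - sin(4).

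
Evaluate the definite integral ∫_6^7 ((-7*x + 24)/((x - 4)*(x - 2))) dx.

Factor the denominator: x**2 - 6*x + 8 = (x - 2)(x - 4).
Partial fractions: (-7*x + 24)/((x - 4)*(x - 2)) = -5/(x - 2) - 2/(x - 4).
An antiderivative is F(x) = -2*log(x - 4) - 5*log(x - 2).
Then F(7) - F(6) = (-5*log(5) - 2*log(3)) - (-12*log(2)) = -5*log(5) - 2*log(3) + 12*log(2).

-5*log(5) - 2*log(3) + 12*log(2)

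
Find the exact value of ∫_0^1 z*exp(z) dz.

1

Integrate by parts once (u = z, dv = exp(z) dz).
An antiderivative is F(z) = (z - 1)*exp(z).
Then F(1) - F(0) = (0) - (-1) = 1.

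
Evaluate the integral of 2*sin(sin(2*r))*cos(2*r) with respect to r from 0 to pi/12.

1 - cos(1/2)

Let u = sin(2*r), so du = 2*cos(2*r) dr. When r = 0, u = 0; when r = pi/12, u = 1/2.
The integral becomes ∫ sin(u) du from 0 to 1/2, with antiderivative -cos(u).
Back in r: F(r) = -cos(sin(2*r)).
Then F(pi/12) - F(0) = (-cos(1/2)) - (-1) = 1 - cos(1/2).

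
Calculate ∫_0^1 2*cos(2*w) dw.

sin(2)

Let u = 2*w, so du = 2 dw. When w = 0, u = 0; when w = 1, u = 2.
The integral becomes ∫ cos(u) du from 0 to 2, with antiderivative sin(u).
Back in w: F(w) = sin(2*w).
Then F(1) - F(0) = (sin(2)) - (0) = sin(2).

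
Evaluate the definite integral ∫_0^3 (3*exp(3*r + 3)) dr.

Let u = 3*r + 3, so du = 3 dr. When r = 0, u = 3; when r = 3, u = 12.
The integral becomes ∫ exp(u) du from 3 to 12, with antiderivative exp(u).
Back in r: F(r) = exp(3*r + 3).
Then F(3) - F(0) = (exp(12)) - (exp(3)) = -exp(3) + exp(12).

-exp(3) + exp(12)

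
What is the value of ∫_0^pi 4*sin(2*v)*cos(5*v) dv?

Use the identity sin(2*v)cos(5*v) = [sin(7*v) + sin(-3*v)]/2.
An antiderivative is F(v) = 2*cos(3*v)/3 - 2*cos(7*v)/7.
Then F(pi) - F(0) = (-8/21) - (8/21) = -16/21.

-16/21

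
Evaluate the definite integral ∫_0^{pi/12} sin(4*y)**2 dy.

Use the identity sin^2(4*y) = (1 - cos(8*y))/2.
An antiderivative is F(y) = y/2 - sin(8*y)/16.
Then F(pi/12) - F(0) = (-sqrt(3)/32 + pi/24) - (0) = -sqrt(3)/32 + pi/24.

-sqrt(3)/32 + pi/24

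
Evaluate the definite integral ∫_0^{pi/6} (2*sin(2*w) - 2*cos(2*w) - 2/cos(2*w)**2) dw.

An antiderivative is F(w) = -sin(2*w) - cos(2*w) - tan(2*w).
Then F(pi/6) - F(0) = (-3*sqrt(3)/2 - 1/2) - (-1) = 1/2 - 3*sqrt(3)/2.

1/2 - 3*sqrt(3)/2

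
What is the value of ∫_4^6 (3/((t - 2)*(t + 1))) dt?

log(10/7)

Factor the denominator: t**2 - t - 2 = (t + 1)(t - 2).
Partial fractions: 3/((t - 2)*(t + 1)) = -1/(t + 1) + 1/(t - 2).
An antiderivative is F(t) = log(t - 2) - log(t + 1).
Then F(6) - F(4) = (log(4/7)) - (log(2/5)) = log(10/7).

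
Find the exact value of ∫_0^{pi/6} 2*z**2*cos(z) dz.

Integrate by parts twice (u = z^2, dv = 2*cos(z) dz).
An antiderivative is F(z) = 2*z**2*sin(z) + 4*z*cos(z) - 4*sin(z).
Then F(pi/6) - F(0) = (-2 + pi**2/36 + sqrt(3)*pi/3) - (0) = -2 + pi**2/36 + sqrt(3)*pi/3.

-2 + pi**2/36 + sqrt(3)*pi/3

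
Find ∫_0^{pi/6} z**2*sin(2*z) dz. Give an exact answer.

-1/8 - pi**2/144 + sqrt(3)*pi/24

Integrate by parts twice (u = z^2, dv = sin(2*z) dz).
An antiderivative is F(z) = -z**2*cos(2*z)/2 + z*sin(2*z)/2 + cos(2*z)/4.
Then F(pi/6) - F(0) = (-pi**2/144 + 1/8 + sqrt(3)*pi/24) - (1/4) = -1/8 - pi**2/144 + sqrt(3)*pi/24.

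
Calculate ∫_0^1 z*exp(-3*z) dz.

(-4 + exp(3))*exp(-3)/9

Integrate by parts once (u = z, dv = exp(-3*z) dz).
An antiderivative is F(z) = (-3*z - 1)*exp(-3*z)/9.
Then F(1) - F(0) = (-4*exp(-3)/9) - (-1/9) = (-4 + exp(3))*exp(-3)/9.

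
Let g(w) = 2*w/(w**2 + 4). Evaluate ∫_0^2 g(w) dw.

log(2)

Let u = w**2 + 4, so du = 2*w dw. When w = 0, u = 4; when w = 2, u = 8.
The integral becomes ∫ 1/u du from 4 to 8, with antiderivative log(u).
Back in w: F(w) = log(w**2 + 4).
Then F(2) - F(0) = (log(8)) - (log(4)) = log(2).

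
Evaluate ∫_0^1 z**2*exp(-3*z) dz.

2/27 - 17*exp(-3)/27

Integrate by parts twice (u = z^2, dv = exp(-3*z) dz).
An antiderivative is F(z) = (-9*z**2 - 6*z - 2)*exp(-3*z)/27.
Then F(1) - F(0) = (-17*exp(-3)/27) - (-2/27) = 2/27 - 17*exp(-3)/27.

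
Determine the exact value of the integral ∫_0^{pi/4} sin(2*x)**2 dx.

pi/8

Use the identity sin^2(2*x) = (1 - cos(4*x))/2.
An antiderivative is F(x) = x/2 - sin(4*x)/8.
Then F(pi/4) - F(0) = (pi/8) - (0) = pi/8.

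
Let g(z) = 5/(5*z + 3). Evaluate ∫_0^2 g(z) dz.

log(13/3)

Let u = 5*z + 3, so du = 5 dz. When z = 0, u = 3; when z = 2, u = 13.
The integral becomes ∫ 1/u du from 3 to 13, with antiderivative log(u).
Back in z: F(z) = log(5*z + 3).
Then F(2) - F(0) = (log(13)) - (log(3)) = log(13/3).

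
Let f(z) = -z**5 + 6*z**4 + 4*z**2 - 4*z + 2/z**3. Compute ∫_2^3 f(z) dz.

28411/180

By the power rule, an antiderivative is F(z) = -z**6/6 + 6*z**5/5 + 4*z**3/3 - 2*z**2 - 1/z**2.
Then F(3) - F(2) = (16919/90) - (603/20) = 28411/180.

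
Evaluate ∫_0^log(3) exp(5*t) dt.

Let u = exp(t), so du = exp(t) dt. When t = 0, u = 1; when t = log(3), u = 3.
The integral becomes ∫ u**4 du from 1 to 3, with antiderivative u**5/5.
Back in t: F(t) = exp(5*t)/5.
Then F(log(3)) - F(0) = (243/5) - (1/5) = 242/5.

242/5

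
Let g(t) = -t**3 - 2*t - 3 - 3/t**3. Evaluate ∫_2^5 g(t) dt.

-36513/200

By the power rule, an antiderivative is F(t) = -t**4/4 - t**2 - 3*t + 3/(2*t**2).
Then F(5) - F(2) = (-19619/100) - (-109/8) = -36513/200.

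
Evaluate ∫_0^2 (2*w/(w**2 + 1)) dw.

Let u = w**2 + 1, so du = 2*w dw. When w = 0, u = 1; when w = 2, u = 5.
The integral becomes ∫ 1/u du from 1 to 5, with antiderivative log(u).
Back in w: F(w) = log(w**2 + 1).
Then F(2) - F(0) = (log(5)) - (0) = log(5).

log(5)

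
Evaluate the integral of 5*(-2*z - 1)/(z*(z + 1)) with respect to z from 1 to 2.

Factor the denominator: z**2 + z = (z + 1)z.
Partial fractions: 5*(-2*z - 1)/(z*(z + 1)) = -5/(z + 1) - 5/z.
An antiderivative is F(z) = -5*log(z) - 5*log(z + 1).
Then F(2) - F(1) = (-5*log(3) - 5*log(2)) - (-log(32)) = -5*log(3).

-5*log(3)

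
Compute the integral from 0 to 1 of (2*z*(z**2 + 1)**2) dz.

7/3

Let u = z**2 + 1, so du = 2*z dz. When z = 0, u = 1; when z = 1, u = 2.
The integral becomes ∫ u**2 du from 1 to 2, with antiderivative u**3/3.
Back in z: F(z) = (z**2 + 1)**3/3.
Then F(1) - F(0) = (8/3) - (1/3) = 7/3.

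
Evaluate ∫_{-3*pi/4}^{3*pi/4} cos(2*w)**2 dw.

Use the identity cos^2(2*w) = (1 + cos(4*w))/2.
An antiderivative is F(w) = w/2 + sin(4*w)/8.
Then F(3*pi/4) - F(-3*pi/4) = (3*pi/8) - (-3*pi/8) = 3*pi/4.

3*pi/4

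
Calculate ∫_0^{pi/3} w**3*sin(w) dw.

-3*sqrt(3) - pi**3/54 + sqrt(3)*pi**2/6 + pi

Integrate by parts 3 times (u = w^3, dv = sin(w) dw).
An antiderivative is F(w) = -w**3*cos(w) + 3*w**2*sin(w) + 6*w*cos(w) - 6*sin(w).
Then F(pi/3) - F(0) = (-3*sqrt(3) - pi**3/54 + sqrt(3)*pi**2/6 + pi) - (0) = -3*sqrt(3) - pi**3/54 + sqrt(3)*pi**2/6 + pi.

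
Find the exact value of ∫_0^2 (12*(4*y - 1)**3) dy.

Let u = 4*y - 1, so du = 4 dy. When y = 0, u = -1; when y = 2, u = 7.
The integral becomes 3·∫ u**3 du from -1 to 7, with antiderivative 3*u**4/4.
Back in y: F(y) = 3*(4*y - 1)**4/4.
Then F(2) - F(0) = (7203/4) - (3/4) = 1800.

1800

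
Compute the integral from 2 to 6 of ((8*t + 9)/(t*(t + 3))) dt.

Factor the denominator: t**2 + 3*t = (t + 3)t.
Partial fractions: (8*t + 9)/(t*(t + 3)) = 5/(t + 3) + 3/t.
An antiderivative is F(t) = 3*log(t) + 5*log(t + 3).
Then F(6) - F(2) = (3*log(2) + 13*log(3)) - (3*log(2) + 5*log(5)) = -5*log(5) + 13*log(3).

-5*log(5) + 13*log(3)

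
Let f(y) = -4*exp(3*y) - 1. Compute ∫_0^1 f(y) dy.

An antiderivative is F(y) = -4*exp(3*y)/3 - y.
Then F(1) - F(0) = (-4*exp(3)/3 - 1) - (-4/3) = 1/3 - 4*exp(3)/3.

1/3 - 4*exp(3)/3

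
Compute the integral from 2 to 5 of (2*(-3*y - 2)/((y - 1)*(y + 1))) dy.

-11*log(2)

Factor the denominator: y**2 - 1 = (y + 1)(y - 1).
Partial fractions: 2*(-3*y - 2)/((y - 1)*(y + 1)) = -1/(y + 1) - 5/(y - 1).
An antiderivative is F(y) = -5*log(y - 1) - log(y + 1).
Then F(5) - F(2) = (-11*log(2) - log(3)) - (-log(3)) = -11*log(2).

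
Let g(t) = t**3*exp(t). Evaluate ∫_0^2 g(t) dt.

Integrate by parts 3 times (u = t^3, dv = exp(t) dt).
An antiderivative is F(t) = (t**3 - 3*t**2 + 6*t - 6)*exp(t).
Then F(2) - F(0) = (2*exp(2)) - (-6) = 6 + 2*exp(2).

6 + 2*exp(2)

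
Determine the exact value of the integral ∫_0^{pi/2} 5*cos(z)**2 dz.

Use the identity cos^2(z) = (1 + cos(2*z))/2.
An antiderivative is F(z) = 5*z/2 + 5*sin(2*z)/4.
Then F(pi/2) - F(0) = (5*pi/4) - (0) = 5*pi/4.

5*pi/4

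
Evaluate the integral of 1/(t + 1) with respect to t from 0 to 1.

An antiderivative is F(t) = log(t + 1).
Then F(1) - F(0) = (log(2)) - (0) = log(2).

log(2)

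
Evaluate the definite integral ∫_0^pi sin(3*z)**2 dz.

pi/2

Use the identity sin^2(3*z) = (1 - cos(6*z))/2.
An antiderivative is F(z) = z/2 - sin(6*z)/12.
Then F(pi) - F(0) = (pi/2) - (0) = pi/2.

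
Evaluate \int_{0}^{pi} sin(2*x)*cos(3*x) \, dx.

-4/5

Use the identity sin(2*x)cos(3*x) = [sin(5*x) + sin(-x)]/2.
An antiderivative is F(x) = cos(x)/2 - cos(5*x)/10.
Then F(pi) - F(0) = (-2/5) - (2/5) = -4/5.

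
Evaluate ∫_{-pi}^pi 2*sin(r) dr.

0

An antiderivative is F(r) = -2*cos(r).
Then F(pi) - F(-pi) = (2) - (2) = 0.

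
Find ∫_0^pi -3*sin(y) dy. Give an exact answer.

An antiderivative is F(y) = 3*cos(y).
Then F(pi) - F(0) = (-3) - (3) = -6.

-6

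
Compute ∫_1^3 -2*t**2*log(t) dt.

Integrate by parts once (u = ln t, dv = -2*t**2 dt).
An antiderivative is F(t) = -2*t**3*(3*log(t) - 1)/9.
Then F(3) - F(1) = (6 - 18*log(3)) - (2/9) = 52/9 - 18*log(3).

52/9 - 18*log(3)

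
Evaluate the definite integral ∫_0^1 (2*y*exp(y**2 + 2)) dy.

Let u = y**2 + 2, so du = 2*y dy. When y = 0, u = 2; when y = 1, u = 3.
The integral becomes ∫ exp(u) du from 2 to 3, with antiderivative exp(u).
Back in y: F(y) = exp(y**2 + 2).
Then F(1) - F(0) = (exp(3)) - (exp(2)) = -exp(2) + exp(3).

-exp(2) + exp(3)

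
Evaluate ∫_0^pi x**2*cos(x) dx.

-2*pi

Integrate by parts twice (u = x^2, dv = cos(x) dx).
An antiderivative is F(x) = x**2*sin(x) + 2*x*cos(x) - 2*sin(x).
Then F(pi) - F(0) = (-2*pi) - (0) = -2*pi.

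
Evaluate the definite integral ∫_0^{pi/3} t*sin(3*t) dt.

Integrate by parts once (u = t, dv = sin(3*t) dt).
An antiderivative is F(t) = -t*cos(3*t)/3 + sin(3*t)/9.
Then F(pi/3) - F(0) = (pi/9) - (0) = pi/9.

pi/9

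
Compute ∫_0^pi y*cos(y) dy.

Integrate by parts once (u = y, dv = cos(y) dy).
An antiderivative is F(y) = y*sin(y) + cos(y).
Then F(pi) - F(0) = (-1) - (1) = -2.

-2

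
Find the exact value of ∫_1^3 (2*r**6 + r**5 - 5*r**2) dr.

4918/7

By the power rule, an antiderivative is F(r) = 2*r**7/7 + r**6/6 - 5*r**3/3.
Then F(3) - F(1) = (9819/14) - (-17/14) = 4918/7.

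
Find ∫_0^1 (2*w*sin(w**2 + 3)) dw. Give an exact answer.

cos(3) - cos(4)

Let u = w**2 + 3, so du = 2*w dw. When w = 0, u = 3; when w = 1, u = 4.
The integral becomes ∫ sin(u) du from 3 to 4, with antiderivative -cos(u).
Back in w: F(w) = -cos(w**2 + 3).
Then F(1) - F(0) = (-cos(4)) - (-cos(3)) = cos(3) - cos(4).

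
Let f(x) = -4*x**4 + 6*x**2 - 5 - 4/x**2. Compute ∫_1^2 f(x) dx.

By the power rule, an antiderivative is F(x) = -4*x**5/5 + 2*x**3 - 5*x + 4/x.
Then F(2) - F(1) = (-88/5) - (1/5) = -89/5.

-89/5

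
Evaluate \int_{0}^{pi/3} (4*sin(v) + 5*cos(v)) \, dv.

An antiderivative is F(v) = 5*sin(v) - 4*cos(v).
Then F(pi/3) - F(0) = (-2 + 5*sqrt(3)/2) - (-4) = 2 + 5*sqrt(3)/2.

2 + 5*sqrt(3)/2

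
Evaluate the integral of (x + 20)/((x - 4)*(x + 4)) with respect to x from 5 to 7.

Factor the denominator: x**2 - 16 = (x + 4)(x - 4).
Partial fractions: (x + 20)/((x - 4)*(x + 4)) = -2/(x + 4) + 3/(x - 4).
An antiderivative is F(x) = 3*log(x - 4) - 2*log(x + 4).
Then F(7) - F(5) = (-2*log(11) + 3*log(3)) - (-log(81)) = -2*log(11) + 7*log(3).

-2*log(11) + 7*log(3)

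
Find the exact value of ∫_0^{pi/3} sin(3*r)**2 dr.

Use the identity sin^2(3*r) = (1 - cos(6*r))/2.
An antiderivative is F(r) = r/2 - sin(6*r)/12.
Then F(pi/3) - F(0) = (pi/6) - (0) = pi/6.

pi/6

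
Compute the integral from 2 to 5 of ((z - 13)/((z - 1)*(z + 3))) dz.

Factor the denominator: z**2 + 2*z - 3 = (z + 3)(z - 1).
Partial fractions: (z - 13)/((z - 1)*(z + 3)) = 4/(z + 3) - 3/(z - 1).
An antiderivative is F(z) = -3*log(z - 1) + 4*log(z + 3).
Then F(5) - F(2) = (log(64)) - (4*log(5)) = -4*log(5) + 6*log(2).

-4*log(5) + 6*log(2)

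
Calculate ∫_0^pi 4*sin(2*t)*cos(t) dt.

Use the identity sin(2*t)cos(t) = [sin(3*t) + sin(t)]/2.
An antiderivative is F(t) = -2*cos(t) - 2*cos(3*t)/3.
Then F(pi) - F(0) = (8/3) - (-8/3) = 16/3.

16/3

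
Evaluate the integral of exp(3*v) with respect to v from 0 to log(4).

Let u = exp(v), so du = exp(v) dv. When v = 0, u = 1; when v = log(4), u = 4.
The integral becomes ∫ u**2 du from 1 to 4, with antiderivative u**3/3.
Back in v: F(v) = exp(3*v)/3.
Then F(log(4)) - F(0) = (64/3) - (1/3) = 21.

21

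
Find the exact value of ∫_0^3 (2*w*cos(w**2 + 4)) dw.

sin(13) - sin(4)

Let u = w**2 + 4, so du = 2*w dw. When w = 0, u = 4; when w = 3, u = 13.
The integral becomes ∫ cos(u) du from 4 to 13, with antiderivative sin(u).
Back in w: F(w) = sin(w**2 + 4).
Then F(3) - F(0) = (sin(13)) - (sin(4)) = sin(13) - sin(4).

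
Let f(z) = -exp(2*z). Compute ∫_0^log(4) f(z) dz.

An antiderivative is F(z) = -exp(2*z)/2.
Then F(log(4)) - F(0) = (-8) - (-1/2) = -15/2.

-15/2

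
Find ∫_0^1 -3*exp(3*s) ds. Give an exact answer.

An antiderivative is F(s) = -exp(3*s).
Then F(1) - F(0) = (-exp(3)) - (-1) = 1 - exp(3).

1 - exp(3)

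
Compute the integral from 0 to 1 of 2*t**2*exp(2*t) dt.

Integrate by parts twice (u = t^2, dv = 2*exp(2*t) dt).
An antiderivative is F(t) = (2*t**2 - 2*t + 1)*exp(2*t)/2.
Then F(1) - F(0) = (exp(2)/2) - (1/2) = -1/2 + exp(2)/2.

-1/2 + exp(2)/2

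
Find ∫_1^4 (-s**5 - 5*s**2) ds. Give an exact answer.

By the power rule, an antiderivative is F(s) = -s**6/6 - 5*s**3/3.
Then F(4) - F(1) = (-2368/3) - (-11/6) = -1575/2.

-1575/2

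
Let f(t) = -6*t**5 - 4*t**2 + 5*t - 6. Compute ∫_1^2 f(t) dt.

-425/6

By the power rule, an antiderivative is F(t) = -t**6 - 4*t**3/3 + 5*t**2/2 - 6*t.
Then F(2) - F(1) = (-230/3) - (-35/6) = -425/6.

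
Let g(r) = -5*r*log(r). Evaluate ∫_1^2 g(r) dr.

Integrate by parts once (u = ln r, dv = -5*r dr).
An antiderivative is F(r) = -5*r**2*(2*log(r) - 1)/4.
Then F(2) - F(1) = (5 - 10*log(2)) - (5/4) = 15/4 - 10*log(2).

15/4 - 10*log(2)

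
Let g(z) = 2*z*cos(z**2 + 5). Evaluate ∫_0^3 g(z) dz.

-sin(5) + sin(14)

Let u = z**2 + 5, so du = 2*z dz. When z = 0, u = 5; when z = 3, u = 14.
The integral becomes ∫ cos(u) du from 5 to 14, with antiderivative sin(u).
Back in z: F(z) = sin(z**2 + 5).
Then F(3) - F(0) = (sin(14)) - (sin(5)) = -sin(5) + sin(14).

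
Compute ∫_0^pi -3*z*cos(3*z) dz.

2/3

Integrate by parts once (u = z, dv = -3*cos(3*z) dz).
An antiderivative is F(z) = -z*sin(3*z) - cos(3*z)/3.
Then F(pi) - F(0) = (1/3) - (-1/3) = 2/3.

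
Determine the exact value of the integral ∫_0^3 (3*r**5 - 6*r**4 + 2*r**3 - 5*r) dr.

By the power rule, an antiderivative is F(r) = r**6/2 - 6*r**5/5 + r**4/2 - 5*r**2/2.
Then F(3) - F(0) = (909/10) - (0) = 909/10.

909/10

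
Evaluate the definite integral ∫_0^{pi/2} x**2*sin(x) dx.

-2 + pi

Integrate by parts twice (u = x^2, dv = sin(x) dx).
An antiderivative is F(x) = -x**2*cos(x) + 2*x*sin(x) + 2*cos(x).
Then F(pi/2) - F(0) = (pi) - (2) = -2 + pi.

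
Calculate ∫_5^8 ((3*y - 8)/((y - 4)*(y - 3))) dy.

Factor the denominator: y**2 - 7*y + 12 = (y - 3)(y - 4).
Partial fractions: (3*y - 8)/((y - 4)*(y - 3)) = -1/(y - 3) + 4/(y - 4).
An antiderivative is F(y) = 4*log(y - 4) - log(y - 3).
Then F(8) - F(5) = (-log(5) + 8*log(2)) - (-log(2)) = -log(5) + 9*log(2).

-log(5) + 9*log(2)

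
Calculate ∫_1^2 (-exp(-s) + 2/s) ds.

An antiderivative is F(s) = 2*log(s) + exp(-s).
Then F(2) - F(1) = (exp(-2) + 2*log(2)) - (exp(-1)) = -exp(-1) + exp(-2) + 2*log(2).

-exp(-1) + exp(-2) + 2*log(2)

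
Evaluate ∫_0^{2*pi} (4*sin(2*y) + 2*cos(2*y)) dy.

An antiderivative is F(y) = sin(2*y) - 2*cos(2*y).
Then F(2*pi) - F(0) = (-2) - (-2) = 0.

0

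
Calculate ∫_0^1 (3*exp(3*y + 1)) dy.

Let u = 3*y + 1, so du = 3 dy. When y = 0, u = 1; when y = 1, u = 4.
The integral becomes ∫ exp(u) du from 1 to 4, with antiderivative exp(u).
Back in y: F(y) = exp(3*y + 1).
Then F(1) - F(0) = (exp(4)) - (exp(1)) = -exp(1) + exp(4).

-exp(1) + exp(4)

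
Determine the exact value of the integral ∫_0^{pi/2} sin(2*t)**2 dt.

pi/4

Use the identity sin^2(2*t) = (1 - cos(4*t))/2.
An antiderivative is F(t) = t/2 - sin(4*t)/8.
Then F(pi/2) - F(0) = (pi/4) - (0) = pi/4.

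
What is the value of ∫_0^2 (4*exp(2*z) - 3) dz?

-8 + 2*exp(4)

An antiderivative is F(z) = 2*exp(2*z) - 3*z.
Then F(2) - F(0) = (-6 + 2*exp(4)) - (2) = -8 + 2*exp(4).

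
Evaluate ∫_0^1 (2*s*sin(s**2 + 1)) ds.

Let u = s**2 + 1, so du = 2*s ds. When s = 0, u = 1; when s = 1, u = 2.
The integral becomes ∫ sin(u) du from 1 to 2, with antiderivative -cos(u).
Back in s: F(s) = -cos(s**2 + 1).
Then F(1) - F(0) = (-cos(2)) - (-cos(1)) = -cos(2) + cos(1).

-cos(2) + cos(1)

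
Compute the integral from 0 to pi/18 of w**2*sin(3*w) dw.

Integrate by parts twice (u = w^2, dv = sin(3*w) dw).
An antiderivative is F(w) = -w**2*cos(3*w)/3 + 2*w*sin(3*w)/9 + 2*cos(3*w)/27.
Then F(pi/18) - F(0) = (-sqrt(3)*pi**2/1944 + pi/162 + sqrt(3)/27) - (2/27) = -2/27 - sqrt(3)*pi**2/1944 + pi/162 + sqrt(3)/27.

-2/27 - sqrt(3)*pi**2/1944 + pi/162 + sqrt(3)/27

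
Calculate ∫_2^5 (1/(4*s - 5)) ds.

An antiderivative is F(s) = log(4*s - 5)/4.
Then F(5) - F(2) = (log(15)/4) - (log(3)/4) = log(5)/4.

log(5)/4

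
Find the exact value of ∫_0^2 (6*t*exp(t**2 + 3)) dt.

-3*(1 - exp(4))*exp(3)

Let u = t**2 + 3, so du = 2*t dt. When t = 0, u = 3; when t = 2, u = 7.
The integral becomes 3·∫ exp(u) du from 3 to 7, with antiderivative 3*exp(u).
Back in t: F(t) = 3*exp(t**2 + 3).
Then F(2) - F(0) = (3*exp(7)) - (3*exp(3)) = -3*(1 - exp(4))*exp(3).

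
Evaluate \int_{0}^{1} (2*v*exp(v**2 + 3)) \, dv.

-exp(3) + exp(4)

Let u = v**2 + 3, so du = 2*v dv. When v = 0, u = 3; when v = 1, u = 4.
The integral becomes ∫ exp(u) du from 3 to 4, with antiderivative exp(u).
Back in v: F(v) = exp(v**2 + 3).
Then F(1) - F(0) = (exp(4)) - (exp(3)) = -exp(3) + exp(4).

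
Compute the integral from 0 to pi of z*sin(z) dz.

pi

Integrate by parts once (u = z, dv = sin(z) dz).
An antiderivative is F(z) = -z*cos(z) + sin(z).
Then F(pi) - F(0) = (pi) - (0) = pi.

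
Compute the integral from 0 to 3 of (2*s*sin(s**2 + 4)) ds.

Let u = s**2 + 4, so du = 2*s ds. When s = 0, u = 4; when s = 3, u = 13.
The integral becomes ∫ sin(u) du from 4 to 13, with antiderivative -cos(u).
Back in s: F(s) = -cos(s**2 + 4).
Then F(3) - F(0) = (-cos(13)) - (-cos(4)) = -cos(13) + cos(4).

-cos(13) + cos(4)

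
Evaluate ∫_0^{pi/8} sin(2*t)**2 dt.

-1/8 + pi/16

Use the identity sin^2(2*t) = (1 - cos(4*t))/2.
An antiderivative is F(t) = t/2 - sin(4*t)/8.
Then F(pi/8) - F(0) = (-1/8 + pi/16) - (0) = -1/8 + pi/16.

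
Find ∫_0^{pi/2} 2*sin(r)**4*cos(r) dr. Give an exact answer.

2/5

Let u = sin(r), so du = cos(r) dr. When r = 0, u = 0; when r = pi/2, u = 1.
The integral becomes 2·∫ u**4 du from 0 to 1, with antiderivative 2*u**5/5.
Back in r: F(r) = 2*sin(r)**5/5.
Then F(pi/2) - F(0) = (2/5) - (0) = 2/5.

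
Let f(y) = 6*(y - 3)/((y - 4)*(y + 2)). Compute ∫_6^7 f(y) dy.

-16*log(2) + 11*log(3)

Factor the denominator: y**2 - 2*y - 8 = (y + 2)(y - 4).
Partial fractions: 6*(y - 3)/((y - 4)*(y + 2)) = 5/(y + 2) + 1/(y - 4).
An antiderivative is F(y) = log(y - 4) + 5*log(y + 2).
Then F(7) - F(6) = (11*log(3)) - (16*log(2)) = -16*log(2) + 11*log(3).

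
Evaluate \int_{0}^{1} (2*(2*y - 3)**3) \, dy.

-20

Let u = 2*y - 3, so du = 2 dy. When y = 0, u = -3; when y = 1, u = -1.
The integral becomes ∫ u**3 du from -3 to -1, with antiderivative u**4/4.
Back in y: F(y) = (2*y - 3)**4/4.
Then F(1) - F(0) = (1/4) - (81/4) = -20.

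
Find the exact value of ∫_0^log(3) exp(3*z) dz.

Let u = exp(z), so du = exp(z) dz. When z = 0, u = 1; when z = log(3), u = 3.
The integral becomes ∫ u**2 du from 1 to 3, with antiderivative u**3/3.
Back in z: F(z) = exp(3*z)/3.
Then F(log(3)) - F(0) = (9) - (1/3) = 26/3.

26/3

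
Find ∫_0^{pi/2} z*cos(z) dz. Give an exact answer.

Integrate by parts once (u = z, dv = cos(z) dz).
An antiderivative is F(z) = z*sin(z) + cos(z).
Then F(pi/2) - F(0) = (pi/2) - (1) = -1 + pi/2.

-1 + pi/2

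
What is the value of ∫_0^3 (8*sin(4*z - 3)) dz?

2*cos(3) - 2*cos(9)

Let u = 4*z - 3, so du = 4 dz. When z = 0, u = -3; when z = 3, u = 9.
The integral becomes 2·∫ sin(u) du from -3 to 9, with antiderivative -2*cos(u).
Back in z: F(z) = -2*cos(4*z - 3).
Then F(3) - F(0) = (-2*cos(9)) - (-2*cos(3)) = 2*cos(3) - 2*cos(9).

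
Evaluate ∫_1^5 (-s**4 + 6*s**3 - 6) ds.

1436/5

By the power rule, an antiderivative is F(s) = -s**5/5 + 3*s**4/2 - 6*s.
Then F(5) - F(1) = (565/2) - (-47/10) = 1436/5.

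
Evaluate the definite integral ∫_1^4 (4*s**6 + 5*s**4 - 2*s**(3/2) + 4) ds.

By the power rule, an antiderivative is F(s) = 4*s**7/7 - 4*s**(5/2)/5 + s**5 + 4*s.
Then F(4) - F(1) = (363184/35) - (167/35) = 363017/35.

363017/35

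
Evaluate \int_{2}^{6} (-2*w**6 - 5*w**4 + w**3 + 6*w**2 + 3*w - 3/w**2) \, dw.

-608343/7

By the power rule, an antiderivative is F(w) = -2*w**7/7 - w**5 + w**4/4 + 2*w**3 + 3*w**2/2 + 3/w.
Then F(6) - F(2) = (-1217261/14) - (-575/14) = -608343/7.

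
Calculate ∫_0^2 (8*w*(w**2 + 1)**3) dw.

624

Let u = w**2 + 1, so du = 2*w dw. When w = 0, u = 1; when w = 2, u = 5.
The integral becomes 4·∫ u**3 du from 1 to 5, with antiderivative u**4.
Back in w: F(w) = (w**2 + 1)**4.
Then F(2) - F(0) = (625) - (1) = 624.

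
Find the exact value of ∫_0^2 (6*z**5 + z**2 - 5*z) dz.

By the power rule, an antiderivative is F(z) = z**6 + z**3/3 - 5*z**2/2.
Then F(2) - F(0) = (170/3) - (0) = 170/3.

170/3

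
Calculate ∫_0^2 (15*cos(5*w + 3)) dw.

-3*sin(3) + 3*sin(13)

Let u = 5*w + 3, so du = 5 dw. When w = 0, u = 3; when w = 2, u = 13.
The integral becomes 3·∫ cos(u) du from 3 to 13, with antiderivative 3*sin(u).
Back in w: F(w) = 3*sin(5*w + 3).
Then F(2) - F(0) = (3*sin(13)) - (3*sin(3)) = -3*sin(3) + 3*sin(13).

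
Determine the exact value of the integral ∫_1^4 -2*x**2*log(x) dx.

Integrate by parts once (u = ln x, dv = -2*x**2 dx).
An antiderivative is F(x) = -2*x**3*(3*log(x) - 1)/9.
Then F(4) - F(1) = (128/9 - 256*log(2)/3) - (2/9) = 14 - 256*log(2)/3.

14 - 256*log(2)/3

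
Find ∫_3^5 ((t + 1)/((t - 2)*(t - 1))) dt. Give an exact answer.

Factor the denominator: t**2 - 3*t + 2 = (t - 1)(t - 2).
Partial fractions: (t + 1)/((t - 2)*(t - 1)) = -2/(t - 1) + 3/(t - 2).
An antiderivative is F(t) = 3*log(t - 2) - 2*log(t - 1).
Then F(5) - F(3) = (log(27/16)) - (-log(4)) = log(27/4).

log(27/4)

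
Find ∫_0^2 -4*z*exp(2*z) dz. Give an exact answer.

-3*exp(4) - 1

Integrate by parts once (u = z, dv = -4*exp(2*z) dz).
An antiderivative is F(z) = (-2*z + 1)*exp(2*z).
Then F(2) - F(0) = (-3*exp(4)) - (1) = -3*exp(4) - 1.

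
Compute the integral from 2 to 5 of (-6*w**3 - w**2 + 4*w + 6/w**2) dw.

-9087/10

By the power rule, an antiderivative is F(w) = -3*w**4/2 - w**3/3 + 2*w**2 - 6/w.
Then F(5) - F(2) = (-27911/30) - (-65/3) = -9087/10.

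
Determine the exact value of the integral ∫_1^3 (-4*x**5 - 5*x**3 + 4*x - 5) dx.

-1738/3

By the power rule, an antiderivative is F(x) = -2*x**6/3 - 5*x**4/4 + 2*x**2 - 5*x.
Then F(3) - F(1) = (-2337/4) - (-59/12) = -1738/3.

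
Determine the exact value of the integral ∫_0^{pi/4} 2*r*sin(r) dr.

Integrate by parts once (u = r, dv = 2*sin(r) dr).
An antiderivative is F(r) = -2*r*cos(r) + 2*sin(r).
Then F(pi/4) - F(0) = (sqrt(2)*(4 - pi)/4) - (0) = sqrt(2)*(4 - pi)/4.

sqrt(2)*(4 - pi)/4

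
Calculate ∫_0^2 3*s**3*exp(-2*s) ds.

9/8 - 213*exp(-4)/8

Integrate by parts 3 times (u = s^3, dv = 3*exp(-2*s) ds).
An antiderivative is F(s) = (-12*s**3 - 18*s**2 - 18*s - 9)*exp(-2*s)/8.
Then F(2) - F(0) = (-213*exp(-4)/8) - (-9/8) = 9/8 - 213*exp(-4)/8.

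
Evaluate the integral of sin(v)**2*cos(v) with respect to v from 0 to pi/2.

Let u = sin(v), so du = cos(v) dv. When v = 0, u = 0; when v = pi/2, u = 1.
The integral becomes ∫ u**2 du from 0 to 1, with antiderivative u**3/3.
Back in v: F(v) = sin(v)**3/3.
Then F(pi/2) - F(0) = (1/3) - (0) = 1/3.

1/3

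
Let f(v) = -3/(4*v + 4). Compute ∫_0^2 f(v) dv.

-3*log(3)/4

An antiderivative is F(v) = -3*log(4*v + 4)/4.
Then F(2) - F(0) = (-3*log(12)/4) - (-3*log(2)/2) = -3*log(3)/4.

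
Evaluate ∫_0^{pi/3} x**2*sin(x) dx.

Integrate by parts twice (u = x^2, dv = sin(x) dx).
An antiderivative is F(x) = -x**2*cos(x) + 2*x*sin(x) + 2*cos(x).
Then F(pi/3) - F(0) = (-pi**2/18 + 1 + sqrt(3)*pi/3) - (2) = -1 - pi**2/18 + sqrt(3)*pi/3.

-1 - pi**2/18 + sqrt(3)*pi/3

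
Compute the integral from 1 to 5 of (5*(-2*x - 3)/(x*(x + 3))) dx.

-5*log(5) - 5*log(2)

Factor the denominator: x**2 + 3*x = (x + 3)x.
Partial fractions: 5*(-2*x - 3)/(x*(x + 3)) = -5/(x + 3) - 5/x.
An antiderivative is F(x) = -5*log(x) - 5*log(x + 3).
Then F(5) - F(1) = (-15*log(2) - 5*log(5)) - (-10*log(2)) = -5*log(5) - 5*log(2).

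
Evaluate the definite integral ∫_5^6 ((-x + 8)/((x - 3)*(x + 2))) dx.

Factor the denominator: x**2 - x - 6 = (x + 2)(x - 3).
Partial fractions: (-x + 8)/((x - 3)*(x + 2)) = -2/(x + 2) + 1/(x - 3).
An antiderivative is F(x) = log(x - 3) - 2*log(x + 2).
Then F(6) - F(5) = (log(3/64)) - (log(2/49)) = -7*log(2) + log(3) + 2*log(7).

-7*log(2) + log(3) + 2*log(7)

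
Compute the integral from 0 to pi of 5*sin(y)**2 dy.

Use the identity sin^2(y) = (1 - cos(2*y))/2.
An antiderivative is F(y) = 5*y/2 - 5*sin(2*y)/4.
Then F(pi) - F(0) = (5*pi/2) - (0) = 5*pi/2.

5*pi/2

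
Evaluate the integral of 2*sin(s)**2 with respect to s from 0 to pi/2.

Use the identity sin^2(s) = (1 - cos(2*s))/2.
An antiderivative is F(s) = s - sin(2*s)/2.
Then F(pi/2) - F(0) = (pi/2) - (0) = pi/2.

pi/2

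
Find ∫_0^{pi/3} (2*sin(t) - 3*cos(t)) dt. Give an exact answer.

1 - 3*sqrt(3)/2

An antiderivative is F(t) = -3*sin(t) - 2*cos(t).
Then F(pi/3) - F(0) = (-3*sqrt(3)/2 - 1) - (-2) = 1 - 3*sqrt(3)/2.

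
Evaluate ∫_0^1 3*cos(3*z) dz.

Let u = 3*z, so du = 3 dz. When z = 0, u = 0; when z = 1, u = 3.
The integral becomes ∫ cos(u) du from 0 to 3, with antiderivative sin(u).
Back in z: F(z) = sin(3*z).
Then F(1) - F(0) = (sin(3)) - (0) = sin(3).

sin(3)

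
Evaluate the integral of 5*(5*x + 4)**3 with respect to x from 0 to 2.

9540

Let u = 5*x + 4, so du = 5 dx. When x = 0, u = 4; when x = 2, u = 14.
The integral becomes ∫ u**3 du from 4 to 14, with antiderivative u**4/4.
Back in x: F(x) = (5*x + 4)**4/4.
Then F(2) - F(0) = (9604) - (64) = 9540.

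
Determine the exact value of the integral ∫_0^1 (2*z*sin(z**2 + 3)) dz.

Let u = z**2 + 3, so du = 2*z dz. When z = 0, u = 3; when z = 1, u = 4.
The integral becomes ∫ sin(u) du from 3 to 4, with antiderivative -cos(u).
Back in z: F(z) = -cos(z**2 + 3).
Then F(1) - F(0) = (-cos(4)) - (-cos(3)) = cos(3) - cos(4).

cos(3) - cos(4)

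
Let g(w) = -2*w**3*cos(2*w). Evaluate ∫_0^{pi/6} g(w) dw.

-3/8 - pi**2/48 - sqrt(3)*pi**3/432 + sqrt(3)*pi/8

Integrate by parts 3 times (u = w^3, dv = -2*cos(2*w) dw).
An antiderivative is F(w) = -w**3*sin(2*w) - 3*w**2*cos(2*w)/2 + 3*w*sin(2*w)/2 + 3*cos(2*w)/4.
Then F(pi/6) - F(0) = (-pi**2/48 - sqrt(3)*pi**3/432 + 3/8 + sqrt(3)*pi/8) - (3/4) = -3/8 - pi**2/48 - sqrt(3)*pi**3/432 + sqrt(3)*pi/8.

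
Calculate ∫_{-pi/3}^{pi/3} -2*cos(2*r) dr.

-sqrt(3)

An antiderivative is F(r) = -sin(2*r).
Then F(pi/3) - F(-pi/3) = (-sqrt(3)/2) - (sqrt(3)/2) = -sqrt(3).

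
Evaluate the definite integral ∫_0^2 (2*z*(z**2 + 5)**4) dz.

Let u = z**2 + 5, so du = 2*z dz. When z = 0, u = 5; when z = 2, u = 9.
The integral becomes ∫ u**4 du from 5 to 9, with antiderivative u**5/5.
Back in z: F(z) = (z**2 + 5)**5/5.
Then F(2) - F(0) = (59049/5) - (625) = 55924/5.

55924/5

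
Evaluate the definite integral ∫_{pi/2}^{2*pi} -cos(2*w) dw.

0

An antiderivative is F(w) = -sin(2*w)/2.
Then F(2*pi) - F(pi/2) = (0) - (0) = 0.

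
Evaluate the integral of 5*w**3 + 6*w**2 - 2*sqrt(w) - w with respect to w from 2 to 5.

By the power rule, an antiderivative is F(w) = 5*w**4/4 - 4*w**(3/2)/3 + 2*w**3 - w**2/2.
Then F(5) - F(2) = (4075/4 - 20*sqrt(5)/3) - (34 - 8*sqrt(2)/3) = -20*sqrt(5)/3 + 8*sqrt(2)/3 + 3939/4.

-20*sqrt(5)/3 + 8*sqrt(2)/3 + 3939/4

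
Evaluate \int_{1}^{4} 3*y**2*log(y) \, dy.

Integrate by parts once (u = ln y, dv = 3*y**2 dy).
An antiderivative is F(y) = y**3*(3*log(y) - 1)/3.
Then F(4) - F(1) = (-64/3 + 128*log(2)) - (-1/3) = -21 + 128*log(2).

-21 + 128*log(2)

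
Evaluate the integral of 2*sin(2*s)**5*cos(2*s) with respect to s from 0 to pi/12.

1/384

Let u = sin(2*s), so du = 2*cos(2*s) ds. When s = 0, u = 0; when s = pi/12, u = 1/2.
The integral becomes ∫ u**5 du from 0 to 1/2, with antiderivative u**6/6.
Back in s: F(s) = sin(2*s)**6/6.
Then F(pi/12) - F(0) = (1/384) - (0) = 1/384.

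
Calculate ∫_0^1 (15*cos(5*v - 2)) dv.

Let u = 5*v - 2, so du = 5 dv. When v = 0, u = -2; when v = 1, u = 3.
The integral becomes 3·∫ cos(u) du from -2 to 3, with antiderivative 3*sin(u).
Back in v: F(v) = 3*sin(5*v - 2).
Then F(1) - F(0) = (3*sin(3)) - (-3*sin(2)) = 3*sin(3) + 3*sin(2).

3*sin(3) + 3*sin(2)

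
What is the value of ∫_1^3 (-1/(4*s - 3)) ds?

-log(3)/2

An antiderivative is F(s) = -log(4*s - 3)/4.
Then F(3) - F(1) = (-log(3)/2) - (0) = -log(3)/2.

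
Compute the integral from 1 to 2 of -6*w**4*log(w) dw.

186/25 - 192*log(2)/5

Integrate by parts once (u = ln w, dv = -6*w**4 dw).
An antiderivative is F(w) = -6*w**5*(5*log(w) - 1)/25.
Then F(2) - F(1) = (192/25 - 192*log(2)/5) - (6/25) = 186/25 - 192*log(2)/5.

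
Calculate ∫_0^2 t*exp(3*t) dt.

1/9 + 5*exp(6)/9

Integrate by parts once (u = t, dv = exp(3*t) dt).
An antiderivative is F(t) = (3*t - 1)*exp(3*t)/9.
Then F(2) - F(0) = (5*exp(6)/9) - (-1/9) = 1/9 + 5*exp(6)/9.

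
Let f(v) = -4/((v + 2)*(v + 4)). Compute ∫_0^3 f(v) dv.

Factor the denominator: v**2 + 6*v + 8 = (v + 4)(v + 2).
Partial fractions: -4/((v + 2)*(v + 4)) = 2/(v + 4) - 2/(v + 2).
An antiderivative is F(v) = -2*log(v + 2) + 2*log(v + 4).
Then F(3) - F(0) = (log(49/25)) - (log(4)) = log(49/100).

log(49/100)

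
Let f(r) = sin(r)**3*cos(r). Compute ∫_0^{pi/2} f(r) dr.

Let u = sin(r), so du = cos(r) dr. When r = 0, u = 0; when r = pi/2, u = 1.
The integral becomes ∫ u**3 du from 0 to 1, with antiderivative u**4/4.
Back in r: F(r) = sin(r)**4/4.
Then F(pi/2) - F(0) = (1/4) - (0) = 1/4.

1/4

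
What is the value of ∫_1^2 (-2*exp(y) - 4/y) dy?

-2*exp(2) - 4*log(2) + 2*exp(1)

An antiderivative is F(y) = -2*exp(y) - 4*log(y).
Then F(2) - F(1) = (-2*exp(2) - log(16)) - (-2*exp(1)) = -2*exp(2) - 4*log(2) + 2*exp(1).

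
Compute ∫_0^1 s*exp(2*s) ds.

Integrate by parts once (u = s, dv = exp(2*s) ds).
An antiderivative is F(s) = (2*s - 1)*exp(2*s)/4.
Then F(1) - F(0) = (exp(2)/4) - (-1/4) = 1/4 + exp(2)/4.

1/4 + exp(2)/4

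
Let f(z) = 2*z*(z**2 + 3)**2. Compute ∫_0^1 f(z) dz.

37/3

Let u = z**2 + 3, so du = 2*z dz. When z = 0, u = 3; when z = 1, u = 4.
The integral becomes ∫ u**2 du from 3 to 4, with antiderivative u**3/3.
Back in z: F(z) = (z**2 + 3)**3/3.
Then F(1) - F(0) = (64/3) - (9) = 37/3.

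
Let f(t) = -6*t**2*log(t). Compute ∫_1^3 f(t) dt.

52/3 - 54*log(3)

Integrate by parts once (u = ln t, dv = -6*t**2 dt).
An antiderivative is F(t) = -2*t**3*(3*log(t) - 1)/3.
Then F(3) - F(1) = (18 - 54*log(3)) - (2/3) = 52/3 - 54*log(3).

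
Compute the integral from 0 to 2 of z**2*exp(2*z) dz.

Integrate by parts twice (u = z^2, dv = exp(2*z) dz).
An antiderivative is F(z) = (2*z**2 - 2*z + 1)*exp(2*z)/4.
Then F(2) - F(0) = (5*exp(4)/4) - (1/4) = -1/4 + 5*exp(4)/4.

-1/4 + 5*exp(4)/4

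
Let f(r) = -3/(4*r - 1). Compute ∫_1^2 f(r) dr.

-3*log(7)/4 + 3*log(3)/4

An antiderivative is F(r) = -3*log(4*r - 1)/4.
Then F(2) - F(1) = (-3*log(7)/4) - (-3*log(3)/4) = -3*log(7)/4 + 3*log(3)/4.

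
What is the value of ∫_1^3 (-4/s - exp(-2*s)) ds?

(-8*exp(6)*log(3) - exp(4) + 1)*exp(-6)/2

An antiderivative is F(s) = -4*log(s) + exp(-2*s)/2.
Then F(3) - F(1) = (-4*log(3) + exp(-6)/2) - (exp(-2)/2) = (-8*exp(6)*log(3) - exp(4) + 1)*exp(-6)/2.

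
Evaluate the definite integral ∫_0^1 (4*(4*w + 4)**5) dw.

Let u = 4*w + 4, so du = 4 dw. When w = 0, u = 4; when w = 1, u = 8.
The integral becomes ∫ u**5 du from 4 to 8, with antiderivative u**6/6.
Back in w: F(w) = (4*w + 4)**6/6.
Then F(1) - F(0) = (131072/3) - (2048/3) = 43008.

43008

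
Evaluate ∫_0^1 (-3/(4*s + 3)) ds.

An antiderivative is F(s) = -3*log(4*s + 3)/4.
Then F(1) - F(0) = (-3*log(7)/4) - (-3*log(3)/4) = -3*log(7)/4 + 3*log(3)/4.

-3*log(7)/4 + 3*log(3)/4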